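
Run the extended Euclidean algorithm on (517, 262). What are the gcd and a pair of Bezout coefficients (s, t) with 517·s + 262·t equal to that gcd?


Euclidean algorithm on (517, 262) — divide until remainder is 0:
  517 = 1 · 262 + 255
  262 = 1 · 255 + 7
  255 = 36 · 7 + 3
  7 = 2 · 3 + 1
  3 = 3 · 1 + 0
gcd(517, 262) = 1.
Track Bezout coefficients alongside the remainders: start with r₀ = 517 = a·1 + b·0 (s = 1, t = 0) and r₁ = 262 = a·0 + b·1 (s = 0, t = 1); each new remainder r_{k+1} = r_{k-1} − q_k·r_k inherits s_{k+1} = s_{k-1} − q_k·s_k, t_{k+1} = t_{k-1} − q_k·t_k, so r_k = a·s_k + b·t_k at every step:
  q = 1: r = 255, s = 1 − 1·0 = 1, t = 0 − 1·1 = -1  (check: 517·1 + 262·(-1) = 255)
  q = 1: r = 7, s = 0 − 1·1 = -1, t = 1 − 1·(-1) = 2  (check: 517·(-1) + 262·2 = 7)
  q = 36: r = 3, s = 1 − 36·(-1) = 37, t = -1 − 36·2 = -73  (check: 517·37 + 262·(-73) = 3)
  q = 2: r = 1, s = -1 − 2·37 = -75, t = 2 − 2·(-73) = 148  (check: 517·(-75) + 262·148 = 1)
The row with r = 1 (the gcd) gives the Bezout coefficients s = -75, t = 148.
Result: 517 · (-75) + 262 · (148) = 1.

gcd(517, 262) = 1; s = -75, t = 148 (check: 517·(-75) + 262·148 = 1).


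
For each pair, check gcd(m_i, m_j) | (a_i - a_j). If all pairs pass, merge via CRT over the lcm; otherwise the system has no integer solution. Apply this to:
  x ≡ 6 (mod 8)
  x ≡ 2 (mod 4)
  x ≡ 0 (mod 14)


Moduli 8, 4, 14 are not pairwise coprime, so CRT works modulo lcm(m_i) when all pairwise compatibility conditions hold.
Pairwise compatibility: gcd(m_i, m_j) must divide a_i - a_j for every pair.
Merge one congruence at a time:
  Start: x ≡ 6 (mod 8).
  Combine with x ≡ 2 (mod 4): gcd(8, 4) = 4; 2 - 6 = -4, which IS divisible by 4, so compatible.
    Write x = 6 + 8·t and substitute into x ≡ 2 (mod 4): 8·t ≡ 2 − 6 = -4 (mod 4).
    Divide the congruence (and modulus) by g = 4: 2·t ≡ -1 (mod 1).
    Modulo 1 every t works; take t = 0.
    Then x = 6 + 8·0 = 6, valid modulo lcm(8, 4) = 8: x ≡ 6 (mod 8).
  Combine with x ≡ 0 (mod 14): gcd(8, 14) = 2; 0 - 6 = -6, which IS divisible by 2, so compatible.
    Write x = 6 + 8·t and substitute into x ≡ 0 (mod 14): 8·t ≡ 0 − 6 = -6 (mod 14).
    Divide the congruence (and modulus) by g = 2: 4·t ≡ -3 (mod 7).
    Reduce coefficients mod 7: 4·t ≡ 4 (mod 7).
    The inverse of 4 mod 7 is 2 (since 4·2 = 8 = 1·7 + 1), so t ≡ 2·4 = 8 ≡ 1 (mod 7).
    Then x = 6 + 8·1 = 14, valid modulo lcm(8, 14) = 56: x ≡ 14 (mod 56).
Verify: 14 mod 8 = 6, 14 mod 4 = 2, 14 mod 14 = 0.

x ≡ 14 (mod 56).


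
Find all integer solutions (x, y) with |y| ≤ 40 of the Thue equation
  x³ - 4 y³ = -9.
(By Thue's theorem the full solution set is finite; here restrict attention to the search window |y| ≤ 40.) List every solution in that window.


The equation is x³ - 4y³ = -9. For fixed y, x³ = 4·y³ − 9, so a solution requires the RHS to be a perfect cube.
Strategy: iterate y from -40 to 40, compute RHS = 4·y³ − 9, and check whether it is a (positive or negative) perfect cube.
Check small values of y:
  y = 0: RHS = -9 is not a perfect cube.
  y = 1: RHS = -5 is not a perfect cube.
  y = -1: RHS = -13 is not a perfect cube.
  y = 2: RHS = 23 is not a perfect cube.
  y = -2: RHS = -41 is not a perfect cube.
  y = 3: RHS = 99 is not a perfect cube.
  y = -3: RHS = -117 is not a perfect cube.
Continuing the search up to |y| = 40 finds no solutions either.
No (x, y) in the scanned range satisfies the equation.

No integer solutions with |y| ≤ 40.


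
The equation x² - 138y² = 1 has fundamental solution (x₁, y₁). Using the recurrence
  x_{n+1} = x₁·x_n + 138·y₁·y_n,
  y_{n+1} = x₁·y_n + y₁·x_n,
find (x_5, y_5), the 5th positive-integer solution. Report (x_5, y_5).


Step 1: Find the fundamental solution (x₁, y₁) of x² - 138y² = 1.
  Expand √138 as a continued fraction. a₀ = ⌊√138⌋ = 11; iterate m_{k+1} = d_k·a_k − m_k, d_{k+1} = (138 − m_{k+1}²)/d_k, a_{k+1} = ⌊(a₀ + m_{k+1})/d_{k+1}⌋ (starting m₀ = 0, d₀ = 1), with convergents p_k = a_k·p_{k-1} + p_{k-2}, q_k = a_k·q_{k-1} + q_{k-2} (p₋₁ = 1, q₋₁ = 0):
  k = 0: a₀ = 11; p₀/q₀ = 11/1; p₀² − 138·q₀² = 121 − 138 = -17.
  k = 1: m = 11, d = 17, a = ⌊(11 + 11)/17⌋ = 1; p/q = (1·11 + 1)/(1·1 + 0) = 12/1; p² − 138·q² = 144 − 138 = 6.
  k = 2: m = 6, d = 6, a = ⌊(11 + 6)/6⌋ = 2; p/q = (2·12 + 11)/(2·1 + 1) = 35/3; p² − 138·q² = 1225 − 1242 = -17.
  k = 3: m = 6, d = 17, a = ⌊(11 + 6)/17⌋ = 1; p/q = (1·35 + 12)/(1·3 + 1) = 47/4; p² − 138·q² = 2209 − 2208 = 1.
  The first convergent with p² − 138·q² = 1 gives the fundamental solution (x₁, y₁) = (47, 4).
Step 2: Apply the recurrence (x_{n+1}, y_{n+1}) = (x₁x_n + 138y₁y_n, x₁y_n + y₁x_n) repeatedly.
  From (x_1, y_1) = (47, 4): x_2 = 47·47 + 138·4·4 = 4417; y_2 = 47·4 + 4·47 = 376.
  From (x_2, y_2) = (4417, 376): x_3 = 47·4417 + 138·4·376 = 415151; y_3 = 47·376 + 4·4417 = 35340.
  From (x_3, y_3) = (415151, 35340): x_4 = 47·415151 + 138·4·35340 = 39019777; y_4 = 47·35340 + 4·415151 = 3321584.
  From (x_4, y_4) = (39019777, 3321584): x_5 = 47·39019777 + 138·4·3321584 = 3667443887; y_5 = 47·3321584 + 4·39019777 = 312193556.
Step 3: Verify x_5² - 138·y_5² = 13450144664293668769 - 13450144664293668768 = 1 (should be 1). ✓

(x_1, y_1) = (47, 4); (x_5, y_5) = (3667443887, 312193556).


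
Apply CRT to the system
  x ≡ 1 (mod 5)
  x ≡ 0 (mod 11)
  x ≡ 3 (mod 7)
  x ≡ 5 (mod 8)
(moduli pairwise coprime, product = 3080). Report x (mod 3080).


Product of moduli M = 5 · 11 · 7 · 8 = 3080.
Merge one congruence at a time:
  Start: x ≡ 1 (mod 5).
  Combine with x ≡ 0 (mod 11); new modulus lcm = 55.
    Write x = 1 + 5·t and substitute into x ≡ 0 (mod 11): 5·t ≡ 0 − 1 = -1 (mod 11).
    Reduce coefficients mod 11: 5·t ≡ 10 (mod 11).
    The inverse of 5 mod 11 is 9 (since 5·9 = 45 = 4·11 + 1), so t ≡ 9·10 = 90 ≡ 2 (mod 11).
    Then x = 1 + 5·2 = 11, valid modulo lcm(5, 11) = 55: x ≡ 11 (mod 55).
  Combine with x ≡ 3 (mod 7); new modulus lcm = 385.
    Write x = 11 + 55·t and substitute into x ≡ 3 (mod 7): 55·t ≡ 3 − 11 = -8 (mod 7).
    Reduce coefficients mod 7: 6·t ≡ 6 (mod 7).
    The inverse of 6 mod 7 is 6 (since 6·6 = 36 = 5·7 + 1), so t ≡ 6·6 = 36 ≡ 1 (mod 7).
    Then x = 11 + 55·1 = 66, valid modulo lcm(55, 7) = 385: x ≡ 66 (mod 385).
  Combine with x ≡ 5 (mod 8); new modulus lcm = 3080.
    Write x = 66 + 385·t and substitute into x ≡ 5 (mod 8): 385·t ≡ 5 − 66 = -61 (mod 8).
    Reduce coefficients mod 8: 1·t ≡ 3 (mod 8).
    So t ≡ 3 (mod 8).
    Then x = 66 + 385·3 = 1221, valid modulo lcm(385, 8) = 3080: x ≡ 1221 (mod 3080).
Verify against each original: 1221 mod 5 = 1, 1221 mod 11 = 0, 1221 mod 7 = 3, 1221 mod 8 = 5.

x ≡ 1221 (mod 3080).


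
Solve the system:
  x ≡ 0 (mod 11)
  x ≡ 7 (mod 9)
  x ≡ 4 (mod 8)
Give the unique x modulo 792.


Moduli 11, 9, 8 are pairwise coprime; by CRT there is a unique solution modulo M = 11 · 9 · 8 = 792.
Solve pairwise, accumulating the modulus:
  Start with x ≡ 0 (mod 11).
  Combine with x ≡ 7 (mod 9): since gcd(11, 9) = 1, we get a unique residue mod 99.
    Write x = 0 + 11·t and substitute into x ≡ 7 (mod 9): 11·t ≡ 7 − 0 = 7 (mod 9).
    Reduce coefficients mod 9: 2·t ≡ 7 (mod 9).
    The inverse of 2 mod 9 is 5 (since 2·5 = 10 = 1·9 + 1), so t ≡ 5·7 = 35 ≡ 8 (mod 9).
    Then x = 0 + 11·8 = 88, valid modulo lcm(11, 9) = 99: x ≡ 88 (mod 99).
  Combine with x ≡ 4 (mod 8): since gcd(99, 8) = 1, we get a unique residue mod 792.
    Write x = 88 + 99·t and substitute into x ≡ 4 (mod 8): 99·t ≡ 4 − 88 = -84 (mod 8).
    Reduce coefficients mod 8: 3·t ≡ 4 (mod 8).
    The inverse of 3 mod 8 is 3 (since 3·3 = 9 = 1·8 + 1), so t ≡ 3·4 = 12 ≡ 4 (mod 8).
    Then x = 88 + 99·4 = 484, valid modulo lcm(99, 8) = 792: x ≡ 484 (mod 792).
Verify: 484 mod 11 = 0 ✓, 484 mod 9 = 7 ✓, 484 mod 8 = 4 ✓.

x ≡ 484 (mod 792).


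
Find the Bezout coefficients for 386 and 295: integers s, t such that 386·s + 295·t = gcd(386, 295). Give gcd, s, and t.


Euclidean algorithm on (386, 295) — divide until remainder is 0:
  386 = 1 · 295 + 91
  295 = 3 · 91 + 22
  91 = 4 · 22 + 3
  22 = 7 · 3 + 1
  3 = 3 · 1 + 0
gcd(386, 295) = 1.
Track Bezout coefficients alongside the remainders: start with r₀ = 386 = a·1 + b·0 (s = 1, t = 0) and r₁ = 295 = a·0 + b·1 (s = 0, t = 1); each new remainder r_{k+1} = r_{k-1} − q_k·r_k inherits s_{k+1} = s_{k-1} − q_k·s_k, t_{k+1} = t_{k-1} − q_k·t_k, so r_k = a·s_k + b·t_k at every step:
  q = 1: r = 91, s = 1 − 1·0 = 1, t = 0 − 1·1 = -1  (check: 386·1 + 295·(-1) = 91)
  q = 3: r = 22, s = 0 − 3·1 = -3, t = 1 − 3·(-1) = 4  (check: 386·(-3) + 295·4 = 22)
  q = 4: r = 3, s = 1 − 4·(-3) = 13, t = -1 − 4·4 = -17  (check: 386·13 + 295·(-17) = 3)
  q = 7: r = 1, s = -3 − 7·13 = -94, t = 4 − 7·(-17) = 123  (check: 386·(-94) + 295·123 = 1)
The row with r = 1 (the gcd) gives the Bezout coefficients s = -94, t = 123.
Result: 386 · (-94) + 295 · (123) = 1.

gcd(386, 295) = 1; s = -94, t = 123 (check: 386·(-94) + 295·123 = 1).


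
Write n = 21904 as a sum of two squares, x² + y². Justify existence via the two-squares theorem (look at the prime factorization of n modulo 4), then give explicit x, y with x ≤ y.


Step 1: Factor n = 21904 = 2^4 · 37^2.
Step 2: Check the mod-4 condition on each prime factor: 2 = 2 (special); 37 ≡ 1 (mod 4), exponent 2.
All primes ≡ 3 (mod 4) appear to even exponent (or don't appear), so by the two-squares theorem n IS expressible as a sum of two squares.
Step 3: Build a representation. Group n = k² · m with k = 4 and m = 37 · 37 = 1369 (a product of primes ≡ 1 (mod 4)); a representation of m scales to one of n via (k·x)² + (k·y)² = k²(x² + y²). Each prime p ≡ 1 (mod 4) is itself a sum of two squares; find a² by testing p − a² for a perfect square:
  37: 37 − 1² = 36 = 6² ⇒ 37 = 1² + 6².
  Combine using the Brahmagupta–Fibonacci identity (a² + b²)(c² + d²) = (ac − bd)² + (ad + bc)² = (ac + bd)² + (ad − bc)²:
  37 · 37 = 1369: from (1² + 6²)(1² + 6²), take (1·1 − 6·6, 1·6 + 6·1) = (1 − 36, 6 + 6) = (-35, 12); dropping signs (only squares matter) gives (35, 12); check 35² + 12² = 1225 + 144 = 1369 ✓.
  Scale by k = 4: (4·35, 4·12) = (140, 48).
Step 4: Order so x ≤ y and verify: 48² + 140² = 2304 + 19600 = 21904 = n. ✓

n = 21904 = 48² + 140² (one valid representation with x ≤ y).


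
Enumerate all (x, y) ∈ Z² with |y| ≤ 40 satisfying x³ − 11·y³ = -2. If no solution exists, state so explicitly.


The equation is x³ - 11y³ = -2. For fixed y, x³ = 11·y³ − 2, so a solution requires the RHS to be a perfect cube.
Strategy: iterate y from -40 to 40, compute RHS = 11·y³ − 2, and check whether it is a (positive or negative) perfect cube.
Check small values of y:
  y = 0: RHS = -2 is not a perfect cube.
  y = 1: RHS = 9 is not a perfect cube.
  y = -1: RHS = -13 is not a perfect cube.
  y = 2: RHS = 86 is not a perfect cube.
  y = -2: RHS = -90 is not a perfect cube.
  y = 3: RHS = 295 is not a perfect cube.
  y = -3: RHS = -299 is not a perfect cube.
Continuing the search up to |y| = 40 finds no solutions either.
No (x, y) in the scanned range satisfies the equation.

No integer solutions with |y| ≤ 40.


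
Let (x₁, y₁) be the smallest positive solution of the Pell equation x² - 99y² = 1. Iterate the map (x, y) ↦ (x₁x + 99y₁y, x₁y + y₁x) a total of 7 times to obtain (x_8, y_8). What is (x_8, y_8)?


Step 1: Find the fundamental solution (x₁, y₁) of x² - 99y² = 1.
  Expand √99 as a continued fraction. a₀ = ⌊√99⌋ = 9; iterate m_{k+1} = d_k·a_k − m_k, d_{k+1} = (99 − m_{k+1}²)/d_k, a_{k+1} = ⌊(a₀ + m_{k+1})/d_{k+1}⌋ (starting m₀ = 0, d₀ = 1), with convergents p_k = a_k·p_{k-1} + p_{k-2}, q_k = a_k·q_{k-1} + q_{k-2} (p₋₁ = 1, q₋₁ = 0):
  k = 0: a₀ = 9; p₀/q₀ = 9/1; p₀² − 99·q₀² = 81 − 99 = -18.
  k = 1: m = 9, d = 18, a = ⌊(9 + 9)/18⌋ = 1; p/q = (1·9 + 1)/(1·1 + 0) = 10/1; p² − 99·q² = 100 − 99 = 1.
  The first convergent with p² − 99·q² = 1 gives the fundamental solution (x₁, y₁) = (10, 1).
Step 2: Apply the recurrence (x_{n+1}, y_{n+1}) = (x₁x_n + 99y₁y_n, x₁y_n + y₁x_n) repeatedly.
  From (x_1, y_1) = (10, 1): x_2 = 10·10 + 99·1·1 = 199; y_2 = 10·1 + 1·10 = 20.
  From (x_2, y_2) = (199, 20): x_3 = 10·199 + 99·1·20 = 3970; y_3 = 10·20 + 1·199 = 399.
  From (x_3, y_3) = (3970, 399): x_4 = 10·3970 + 99·1·399 = 79201; y_4 = 10·399 + 1·3970 = 7960.
  From (x_4, y_4) = (79201, 7960): x_5 = 10·79201 + 99·1·7960 = 1580050; y_5 = 10·7960 + 1·79201 = 158801.
  From (x_5, y_5) = (1580050, 158801): x_6 = 10·1580050 + 99·1·158801 = 31521799; y_6 = 10·158801 + 1·1580050 = 3168060.
  From (x_6, y_6) = (31521799, 3168060): x_7 = 10·31521799 + 99·1·3168060 = 628855930; y_7 = 10·3168060 + 1·31521799 = 63202399.
  From (x_7, y_7) = (628855930, 63202399): x_8 = 10·628855930 + 99·1·63202399 = 12545596801; y_8 = 10·63202399 + 1·628855930 = 1260879920.
Step 3: Verify x_8² - 99·y_8² = 157391999093261433601 - 157391999093261433600 = 1 (should be 1). ✓

(x_1, y_1) = (10, 1); (x_8, y_8) = (12545596801, 1260879920).


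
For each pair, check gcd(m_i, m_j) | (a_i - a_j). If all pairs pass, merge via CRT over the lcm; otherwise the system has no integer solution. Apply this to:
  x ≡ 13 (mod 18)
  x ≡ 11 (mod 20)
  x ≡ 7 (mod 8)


Moduli 18, 20, 8 are not pairwise coprime, so CRT works modulo lcm(m_i) when all pairwise compatibility conditions hold.
Pairwise compatibility: gcd(m_i, m_j) must divide a_i - a_j for every pair.
Merge one congruence at a time:
  Start: x ≡ 13 (mod 18).
  Combine with x ≡ 11 (mod 20): gcd(18, 20) = 2; 11 - 13 = -2, which IS divisible by 2, so compatible.
    Write x = 13 + 18·t and substitute into x ≡ 11 (mod 20): 18·t ≡ 11 − 13 = -2 (mod 20).
    Divide the congruence (and modulus) by g = 2: 9·t ≡ -1 (mod 10).
    Reduce coefficients mod 10: 9·t ≡ 9 (mod 10).
    The inverse of 9 mod 10 is 9 (since 9·9 = 81 = 8·10 + 1), so t ≡ 9·9 = 81 ≡ 1 (mod 10).
    Then x = 13 + 18·1 = 31, valid modulo lcm(18, 20) = 180: x ≡ 31 (mod 180).
  Combine with x ≡ 7 (mod 8): gcd(180, 8) = 4; 7 - 31 = -24, which IS divisible by 4, so compatible.
    Write x = 31 + 180·t and substitute into x ≡ 7 (mod 8): 180·t ≡ 7 − 31 = -24 (mod 8).
    Divide the congruence (and modulus) by g = 4: 45·t ≡ -6 (mod 2).
    Reduce coefficients mod 2: 1·t ≡ 0 (mod 2).
    So t ≡ 0 (mod 2).
    Then x = 31 + 180·0 = 31, valid modulo lcm(180, 8) = 360: x ≡ 31 (mod 360).
Verify: 31 mod 18 = 13, 31 mod 20 = 11, 31 mod 8 = 7.

x ≡ 31 (mod 360).


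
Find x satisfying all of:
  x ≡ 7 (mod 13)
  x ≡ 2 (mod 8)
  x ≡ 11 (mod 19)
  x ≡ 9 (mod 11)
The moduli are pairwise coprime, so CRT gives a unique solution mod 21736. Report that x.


Product of moduli M = 13 · 8 · 19 · 11 = 21736.
Merge one congruence at a time:
  Start: x ≡ 7 (mod 13).
  Combine with x ≡ 2 (mod 8); new modulus lcm = 104.
    Write x = 7 + 13·t and substitute into x ≡ 2 (mod 8): 13·t ≡ 2 − 7 = -5 (mod 8).
    Reduce coefficients mod 8: 5·t ≡ 3 (mod 8).
    The inverse of 5 mod 8 is 5 (since 5·5 = 25 = 3·8 + 1), so t ≡ 5·3 = 15 ≡ 7 (mod 8).
    Then x = 7 + 13·7 = 98, valid modulo lcm(13, 8) = 104: x ≡ 98 (mod 104).
  Combine with x ≡ 11 (mod 19); new modulus lcm = 1976.
    Write x = 98 + 104·t and substitute into x ≡ 11 (mod 19): 104·t ≡ 11 − 98 = -87 (mod 19).
    Reduce coefficients mod 19: 9·t ≡ 8 (mod 19).
    The inverse of 9 mod 19 is 17 (since 9·17 = 153 = 8·19 + 1), so t ≡ 17·8 = 136 ≡ 3 (mod 19).
    Then x = 98 + 104·3 = 410, valid modulo lcm(104, 19) = 1976: x ≡ 410 (mod 1976).
  Combine with x ≡ 9 (mod 11); new modulus lcm = 21736.
    Write x = 410 + 1976·t and substitute into x ≡ 9 (mod 11): 1976·t ≡ 9 − 410 = -401 (mod 11).
    Reduce coefficients mod 11: 7·t ≡ 6 (mod 11).
    The inverse of 7 mod 11 is 8 (since 7·8 = 56 = 5·11 + 1), so t ≡ 8·6 = 48 ≡ 4 (mod 11).
    Then x = 410 + 1976·4 = 8314, valid modulo lcm(1976, 11) = 21736: x ≡ 8314 (mod 21736).
Verify against each original: 8314 mod 13 = 7, 8314 mod 8 = 2, 8314 mod 19 = 11, 8314 mod 11 = 9.

x ≡ 8314 (mod 21736).


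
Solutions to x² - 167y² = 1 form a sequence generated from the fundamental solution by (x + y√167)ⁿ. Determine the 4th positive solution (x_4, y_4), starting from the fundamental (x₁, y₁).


Step 1: Find the fundamental solution (x₁, y₁) of x² - 167y² = 1.
  Expand √167 as a continued fraction. a₀ = ⌊√167⌋ = 12; iterate m_{k+1} = d_k·a_k − m_k, d_{k+1} = (167 − m_{k+1}²)/d_k, a_{k+1} = ⌊(a₀ + m_{k+1})/d_{k+1}⌋ (starting m₀ = 0, d₀ = 1), with convergents p_k = a_k·p_{k-1} + p_{k-2}, q_k = a_k·q_{k-1} + q_{k-2} (p₋₁ = 1, q₋₁ = 0):
  k = 0: a₀ = 12; p₀/q₀ = 12/1; p₀² − 167·q₀² = 144 − 167 = -23.
  k = 1: m = 12, d = 23, a = ⌊(12 + 12)/23⌋ = 1; p/q = (1·12 + 1)/(1·1 + 0) = 13/1; p² − 167·q² = 169 − 167 = 2.
  k = 2: m = 11, d = 2, a = ⌊(12 + 11)/2⌋ = 11; p/q = (11·13 + 12)/(11·1 + 1) = 155/12; p² − 167·q² = 24025 − 24048 = -23.
  k = 3: m = 11, d = 23, a = ⌊(12 + 11)/23⌋ = 1; p/q = (1·155 + 13)/(1·12 + 1) = 168/13; p² − 167·q² = 28224 − 28223 = 1.
  The first convergent with p² − 167·q² = 1 gives the fundamental solution (x₁, y₁) = (168, 13).
Step 2: Apply the recurrence (x_{n+1}, y_{n+1}) = (x₁x_n + 167y₁y_n, x₁y_n + y₁x_n) repeatedly.
  From (x_1, y_1) = (168, 13): x_2 = 168·168 + 167·13·13 = 56447; y_2 = 168·13 + 13·168 = 4368.
  From (x_2, y_2) = (56447, 4368): x_3 = 168·56447 + 167·13·4368 = 18966024; y_3 = 168·4368 + 13·56447 = 1467635.
  From (x_3, y_3) = (18966024, 1467635): x_4 = 168·18966024 + 167·13·1467635 = 6372527617; y_4 = 168·1467635 + 13·18966024 = 493120992.
Step 3: Verify x_4² - 167·y_4² = 40609108229427698689 - 40609108229427698688 = 1 (should be 1). ✓

(x_1, y_1) = (168, 13); (x_4, y_4) = (6372527617, 493120992).


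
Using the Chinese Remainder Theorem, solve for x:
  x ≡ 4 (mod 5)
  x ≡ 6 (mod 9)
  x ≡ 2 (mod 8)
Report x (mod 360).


Moduli 5, 9, 8 are pairwise coprime; by CRT there is a unique solution modulo M = 5 · 9 · 8 = 360.
Solve pairwise, accumulating the modulus:
  Start with x ≡ 4 (mod 5).
  Combine with x ≡ 6 (mod 9): since gcd(5, 9) = 1, we get a unique residue mod 45.
    Write x = 4 + 5·t and substitute into x ≡ 6 (mod 9): 5·t ≡ 6 − 4 = 2 (mod 9).
    The inverse of 5 mod 9 is 2 (since 5·2 = 10 = 1·9 + 1), so t ≡ 2·2 = 4 ≡ 4 (mod 9).
    Then x = 4 + 5·4 = 24, valid modulo lcm(5, 9) = 45: x ≡ 24 (mod 45).
  Combine with x ≡ 2 (mod 8): since gcd(45, 8) = 1, we get a unique residue mod 360.
    Write x = 24 + 45·t and substitute into x ≡ 2 (mod 8): 45·t ≡ 2 − 24 = -22 (mod 8).
    Reduce coefficients mod 8: 5·t ≡ 2 (mod 8).
    The inverse of 5 mod 8 is 5 (since 5·5 = 25 = 3·8 + 1), so t ≡ 5·2 = 10 ≡ 2 (mod 8).
    Then x = 24 + 45·2 = 114, valid modulo lcm(45, 8) = 360: x ≡ 114 (mod 360).
Verify: 114 mod 5 = 4 ✓, 114 mod 9 = 6 ✓, 114 mod 8 = 2 ✓.

x ≡ 114 (mod 360).


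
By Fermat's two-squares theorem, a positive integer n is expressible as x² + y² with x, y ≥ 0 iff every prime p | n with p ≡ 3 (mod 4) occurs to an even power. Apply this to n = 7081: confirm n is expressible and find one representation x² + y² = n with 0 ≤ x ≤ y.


Step 1: Factor n = 7081 = 73 · 97.
Step 2: Check the mod-4 condition on each prime factor: 73 ≡ 1 (mod 4), exponent 1; 97 ≡ 1 (mod 4), exponent 1.
All primes ≡ 3 (mod 4) appear to even exponent (or don't appear), so by the two-squares theorem n IS expressible as a sum of two squares.
Step 3: Build a representation. Here n = 73 · 97 is a product of primes ≡ 1 (mod 4). Each prime p ≡ 1 (mod 4) is itself a sum of two squares; find a² by testing p − a² for a perfect square:
  73: 73 − 1² = 72, 73 − 2² = 69, 73 − 3² = 64 = 8² ⇒ 73 = 3² + 8².
  97: 97 − 1² = 96, 97 − 2² = 93, 97 − 3² = 88, 97 − 4² = 81 = 9² ⇒ 97 = 4² + 9².
  Combine using the Brahmagupta–Fibonacci identity (a² + b²)(c² + d²) = (ac − bd)² + (ad + bc)² = (ac + bd)² + (ad − bc)²:
  73 · 97 = 7081: from (3² + 8²)(4² + 9²), take (3·4 − 8·9, 3·9 + 8·4) = (12 − 72, 27 + 32) = (-60, 59); dropping signs (only squares matter) gives (60, 59); check 60² + 59² = 3600 + 3481 = 7081 ✓.
Step 4: Order so x ≤ y and verify: 59² + 60² = 3481 + 3600 = 7081 = n. ✓

n = 7081 = 59² + 60² (one valid representation with x ≤ y).


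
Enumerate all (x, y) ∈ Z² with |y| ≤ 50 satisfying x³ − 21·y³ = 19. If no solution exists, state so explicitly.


The equation is x³ - 21y³ = 19. For fixed y, x³ = 21·y³ + 19, so a solution requires the RHS to be a perfect cube.
Strategy: iterate y from -50 to 50, compute RHS = 21·y³ + 19, and check whether it is a (positive or negative) perfect cube.
Check small values of y:
  y = 0: RHS = 19 is not a perfect cube.
  y = 1: RHS = 40 is not a perfect cube.
  y = -1: RHS = -2 is not a perfect cube.
  y = 2: RHS = 187 is not a perfect cube.
  y = -2: RHS = -149 is not a perfect cube.
  y = 3: RHS = 586 is not a perfect cube.
  y = -3: RHS = -548 is not a perfect cube.
Continuing the search up to |y| = 50 finds no solutions either.
No (x, y) in the scanned range satisfies the equation.

No integer solutions with |y| ≤ 50.


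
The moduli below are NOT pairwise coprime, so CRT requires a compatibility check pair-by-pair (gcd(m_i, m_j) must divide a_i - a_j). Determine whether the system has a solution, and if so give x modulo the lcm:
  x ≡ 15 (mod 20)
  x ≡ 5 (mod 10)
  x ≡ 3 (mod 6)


Moduli 20, 10, 6 are not pairwise coprime, so CRT works modulo lcm(m_i) when all pairwise compatibility conditions hold.
Pairwise compatibility: gcd(m_i, m_j) must divide a_i - a_j for every pair.
Merge one congruence at a time:
  Start: x ≡ 15 (mod 20).
  Combine with x ≡ 5 (mod 10): gcd(20, 10) = 10; 5 - 15 = -10, which IS divisible by 10, so compatible.
    Write x = 15 + 20·t and substitute into x ≡ 5 (mod 10): 20·t ≡ 5 − 15 = -10 (mod 10).
    Divide the congruence (and modulus) by g = 10: 2·t ≡ -1 (mod 1).
    Modulo 1 every t works; take t = 0.
    Then x = 15 + 20·0 = 15, valid modulo lcm(20, 10) = 20: x ≡ 15 (mod 20).
  Combine with x ≡ 3 (mod 6): gcd(20, 6) = 2; 3 - 15 = -12, which IS divisible by 2, so compatible.
    Write x = 15 + 20·t and substitute into x ≡ 3 (mod 6): 20·t ≡ 3 − 15 = -12 (mod 6).
    Divide the congruence (and modulus) by g = 2: 10·t ≡ -6 (mod 3).
    Reduce coefficients mod 3: 1·t ≡ 0 (mod 3).
    So t ≡ 0 (mod 3).
    Then x = 15 + 20·0 = 15, valid modulo lcm(20, 6) = 60: x ≡ 15 (mod 60).
Verify: 15 mod 20 = 15, 15 mod 10 = 5, 15 mod 6 = 3.

x ≡ 15 (mod 60).


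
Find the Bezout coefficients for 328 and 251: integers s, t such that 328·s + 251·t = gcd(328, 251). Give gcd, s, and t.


Euclidean algorithm on (328, 251) — divide until remainder is 0:
  328 = 1 · 251 + 77
  251 = 3 · 77 + 20
  77 = 3 · 20 + 17
  20 = 1 · 17 + 3
  17 = 5 · 3 + 2
  3 = 1 · 2 + 1
  2 = 2 · 1 + 0
gcd(328, 251) = 1.
Track Bezout coefficients alongside the remainders: start with r₀ = 328 = a·1 + b·0 (s = 1, t = 0) and r₁ = 251 = a·0 + b·1 (s = 0, t = 1); each new remainder r_{k+1} = r_{k-1} − q_k·r_k inherits s_{k+1} = s_{k-1} − q_k·s_k, t_{k+1} = t_{k-1} − q_k·t_k, so r_k = a·s_k + b·t_k at every step:
  q = 1: r = 77, s = 1 − 1·0 = 1, t = 0 − 1·1 = -1  (check: 328·1 + 251·(-1) = 77)
  q = 3: r = 20, s = 0 − 3·1 = -3, t = 1 − 3·(-1) = 4  (check: 328·(-3) + 251·4 = 20)
  q = 3: r = 17, s = 1 − 3·(-3) = 10, t = -1 − 3·4 = -13  (check: 328·10 + 251·(-13) = 17)
  q = 1: r = 3, s = -3 − 1·10 = -13, t = 4 − 1·(-13) = 17  (check: 328·(-13) + 251·17 = 3)
  q = 5: r = 2, s = 10 − 5·(-13) = 75, t = -13 − 5·17 = -98  (check: 328·75 + 251·(-98) = 2)
  q = 1: r = 1, s = -13 − 1·75 = -88, t = 17 − 1·(-98) = 115  (check: 328·(-88) + 251·115 = 1)
The row with r = 1 (the gcd) gives the Bezout coefficients s = -88, t = 115.
Result: 328 · (-88) + 251 · (115) = 1.

gcd(328, 251) = 1; s = -88, t = 115 (check: 328·(-88) + 251·115 = 1).


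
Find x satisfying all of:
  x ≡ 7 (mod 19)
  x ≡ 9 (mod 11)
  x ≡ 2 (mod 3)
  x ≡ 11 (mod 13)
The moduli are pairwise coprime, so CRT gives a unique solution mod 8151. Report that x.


Product of moduli M = 19 · 11 · 3 · 13 = 8151.
Merge one congruence at a time:
  Start: x ≡ 7 (mod 19).
  Combine with x ≡ 9 (mod 11); new modulus lcm = 209.
    Write x = 7 + 19·t and substitute into x ≡ 9 (mod 11): 19·t ≡ 9 − 7 = 2 (mod 11).
    Reduce coefficients mod 11: 8·t ≡ 2 (mod 11).
    The inverse of 8 mod 11 is 7 (since 8·7 = 56 = 5·11 + 1), so t ≡ 7·2 = 14 ≡ 3 (mod 11).
    Then x = 7 + 19·3 = 64, valid modulo lcm(19, 11) = 209: x ≡ 64 (mod 209).
  Combine with x ≡ 2 (mod 3); new modulus lcm = 627.
    Write x = 64 + 209·t and substitute into x ≡ 2 (mod 3): 209·t ≡ 2 − 64 = -62 (mod 3).
    Reduce coefficients mod 3: 2·t ≡ 1 (mod 3).
    The inverse of 2 mod 3 is 2 (since 2·2 = 4 = 1·3 + 1), so t ≡ 2·1 = 2 ≡ 2 (mod 3).
    Then x = 64 + 209·2 = 482, valid modulo lcm(209, 3) = 627: x ≡ 482 (mod 627).
  Combine with x ≡ 11 (mod 13); new modulus lcm = 8151.
    Write x = 482 + 627·t and substitute into x ≡ 11 (mod 13): 627·t ≡ 11 − 482 = -471 (mod 13).
    Reduce coefficients mod 13: 3·t ≡ 10 (mod 13).
    The inverse of 3 mod 13 is 9 (since 3·9 = 27 = 2·13 + 1), so t ≡ 9·10 = 90 ≡ 12 (mod 13).
    Then x = 482 + 627·12 = 8006, valid modulo lcm(627, 13) = 8151: x ≡ 8006 (mod 8151).
Verify against each original: 8006 mod 19 = 7, 8006 mod 11 = 9, 8006 mod 3 = 2, 8006 mod 13 = 11.

x ≡ 8006 (mod 8151).


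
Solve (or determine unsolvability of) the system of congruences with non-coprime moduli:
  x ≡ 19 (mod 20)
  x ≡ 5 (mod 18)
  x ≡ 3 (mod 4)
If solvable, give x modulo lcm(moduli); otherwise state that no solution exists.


Moduli 20, 18, 4 are not pairwise coprime, so CRT works modulo lcm(m_i) when all pairwise compatibility conditions hold.
Pairwise compatibility: gcd(m_i, m_j) must divide a_i - a_j for every pair.
Merge one congruence at a time:
  Start: x ≡ 19 (mod 20).
  Combine with x ≡ 5 (mod 18): gcd(20, 18) = 2; 5 - 19 = -14, which IS divisible by 2, so compatible.
    Write x = 19 + 20·t and substitute into x ≡ 5 (mod 18): 20·t ≡ 5 − 19 = -14 (mod 18).
    Divide the congruence (and modulus) by g = 2: 10·t ≡ -7 (mod 9).
    Reduce coefficients mod 9: 1·t ≡ 2 (mod 9).
    So t ≡ 2 (mod 9).
    Then x = 19 + 20·2 = 59, valid modulo lcm(20, 18) = 180: x ≡ 59 (mod 180).
  Combine with x ≡ 3 (mod 4): gcd(180, 4) = 4; 3 - 59 = -56, which IS divisible by 4, so compatible.
    Write x = 59 + 180·t and substitute into x ≡ 3 (mod 4): 180·t ≡ 3 − 59 = -56 (mod 4).
    Divide the congruence (and modulus) by g = 4: 45·t ≡ -14 (mod 1).
    Modulo 1 every t works; take t = 0.
    Then x = 59 + 180·0 = 59, valid modulo lcm(180, 4) = 180: x ≡ 59 (mod 180).
Verify: 59 mod 20 = 19, 59 mod 18 = 5, 59 mod 4 = 3.

x ≡ 59 (mod 180).


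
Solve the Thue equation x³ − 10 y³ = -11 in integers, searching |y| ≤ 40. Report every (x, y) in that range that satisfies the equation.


The equation is x³ - 10y³ = -11. For fixed y, x³ = 10·y³ − 11, so a solution requires the RHS to be a perfect cube.
Strategy: iterate y from -40 to 40, compute RHS = 10·y³ − 11, and check whether it is a (positive or negative) perfect cube.
Check small values of y:
  y = 0: RHS = -11 is not a perfect cube.
  y = 1: RHS = -1 = (-1)³ ⇒ x = -1 works.
  y = -1: RHS = -21 is not a perfect cube.
  y = 2: RHS = 69 is not a perfect cube.
  y = -2: RHS = -91 is not a perfect cube.
  y = 3: RHS = 259 is not a perfect cube.
  y = -3: RHS = -281 is not a perfect cube.
Continuing the search up to |y| = 40 finds no further solutions beyond those listed.
Collected solutions: (-1, 1).

Solutions (with |y| ≤ 40): (-1, 1).


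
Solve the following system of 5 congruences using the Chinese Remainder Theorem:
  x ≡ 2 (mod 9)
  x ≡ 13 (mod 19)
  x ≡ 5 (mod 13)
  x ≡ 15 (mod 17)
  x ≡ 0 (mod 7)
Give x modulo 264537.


Product of moduli M = 9 · 19 · 13 · 17 · 7 = 264537.
Merge one congruence at a time:
  Start: x ≡ 2 (mod 9).
  Combine with x ≡ 13 (mod 19); new modulus lcm = 171.
    Write x = 2 + 9·t and substitute into x ≡ 13 (mod 19): 9·t ≡ 13 − 2 = 11 (mod 19).
    The inverse of 9 mod 19 is 17 (since 9·17 = 153 = 8·19 + 1), so t ≡ 17·11 = 187 ≡ 16 (mod 19).
    Then x = 2 + 9·16 = 146, valid modulo lcm(9, 19) = 171: x ≡ 146 (mod 171).
  Combine with x ≡ 5 (mod 13); new modulus lcm = 2223.
    Write x = 146 + 171·t and substitute into x ≡ 5 (mod 13): 171·t ≡ 5 − 146 = -141 (mod 13).
    Reduce coefficients mod 13: 2·t ≡ 2 (mod 13).
    The inverse of 2 mod 13 is 7 (since 2·7 = 14 = 1·13 + 1), so t ≡ 7·2 = 14 ≡ 1 (mod 13).
    Then x = 146 + 171·1 = 317, valid modulo lcm(171, 13) = 2223: x ≡ 317 (mod 2223).
  Combine with x ≡ 15 (mod 17); new modulus lcm = 37791.
    Write x = 317 + 2223·t and substitute into x ≡ 15 (mod 17): 2223·t ≡ 15 − 317 = -302 (mod 17).
    Reduce coefficients mod 17: 13·t ≡ 4 (mod 17).
    The inverse of 13 mod 17 is 4 (since 13·4 = 52 = 3·17 + 1), so t ≡ 4·4 = 16 ≡ 16 (mod 17).
    Then x = 317 + 2223·16 = 35885, valid modulo lcm(2223, 17) = 37791: x ≡ 35885 (mod 37791).
  Combine with x ≡ 0 (mod 7); new modulus lcm = 264537.
    Write x = 35885 + 37791·t and substitute into x ≡ 0 (mod 7): 37791·t ≡ 0 − 35885 = -35885 (mod 7).
    Reduce coefficients mod 7: 5·t ≡ 4 (mod 7).
    The inverse of 5 mod 7 is 3 (since 5·3 = 15 = 2·7 + 1), so t ≡ 3·4 = 12 ≡ 5 (mod 7).
    Then x = 35885 + 37791·5 = 224840, valid modulo lcm(37791, 7) = 264537: x ≡ 224840 (mod 264537).
Verify against each original: 224840 mod 9 = 2, 224840 mod 19 = 13, 224840 mod 13 = 5, 224840 mod 17 = 15, 224840 mod 7 = 0.

x ≡ 224840 (mod 264537).


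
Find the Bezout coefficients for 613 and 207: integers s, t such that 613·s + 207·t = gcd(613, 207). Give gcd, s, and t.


Euclidean algorithm on (613, 207) — divide until remainder is 0:
  613 = 2 · 207 + 199
  207 = 1 · 199 + 8
  199 = 24 · 8 + 7
  8 = 1 · 7 + 1
  7 = 7 · 1 + 0
gcd(613, 207) = 1.
Track Bezout coefficients alongside the remainders: start with r₀ = 613 = a·1 + b·0 (s = 1, t = 0) and r₁ = 207 = a·0 + b·1 (s = 0, t = 1); each new remainder r_{k+1} = r_{k-1} − q_k·r_k inherits s_{k+1} = s_{k-1} − q_k·s_k, t_{k+1} = t_{k-1} − q_k·t_k, so r_k = a·s_k + b·t_k at every step:
  q = 2: r = 199, s = 1 − 2·0 = 1, t = 0 − 2·1 = -2  (check: 613·1 + 207·(-2) = 199)
  q = 1: r = 8, s = 0 − 1·1 = -1, t = 1 − 1·(-2) = 3  (check: 613·(-1) + 207·3 = 8)
  q = 24: r = 7, s = 1 − 24·(-1) = 25, t = -2 − 24·3 = -74  (check: 613·25 + 207·(-74) = 7)
  q = 1: r = 1, s = -1 − 1·25 = -26, t = 3 − 1·(-74) = 77  (check: 613·(-26) + 207·77 = 1)
The row with r = 1 (the gcd) gives the Bezout coefficients s = -26, t = 77.
Result: 613 · (-26) + 207 · (77) = 1.

gcd(613, 207) = 1; s = -26, t = 77 (check: 613·(-26) + 207·77 = 1).


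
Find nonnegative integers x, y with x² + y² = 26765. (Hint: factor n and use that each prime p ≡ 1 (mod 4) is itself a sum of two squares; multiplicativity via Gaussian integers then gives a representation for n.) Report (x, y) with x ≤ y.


Step 1: Factor n = 26765 = 5 · 53 · 101.
Step 2: Check the mod-4 condition on each prime factor: 5 ≡ 1 (mod 4), exponent 1; 53 ≡ 1 (mod 4), exponent 1; 101 ≡ 1 (mod 4), exponent 1.
All primes ≡ 3 (mod 4) appear to even exponent (or don't appear), so by the two-squares theorem n IS expressible as a sum of two squares.
Step 3: Build a representation. Here n = 5 · 53 · 101 is a product of primes ≡ 1 (mod 4). Each prime p ≡ 1 (mod 4) is itself a sum of two squares; find a² by testing p − a² for a perfect square:
  5: 5 − 1² = 4 = 2² ⇒ 5 = 1² + 2².
  53: 53 − 1² = 52, 53 − 2² = 49 = 7² ⇒ 53 = 2² + 7².
  101: 101 − 1² = 100 = 10² ⇒ 101 = 1² + 10².
  Combine using the Brahmagupta–Fibonacci identity (a² + b²)(c² + d²) = (ac − bd)² + (ad + bc)² = (ac + bd)² + (ad − bc)²:
  5 · 53 = 265: from (1² + 2²)(2² + 7²), take (1·2 − 2·7, 1·7 + 2·2) = (2 − 14, 7 + 4) = (-12, 11); dropping signs (only squares matter) gives (12, 11); check 12² + 11² = 144 + 121 = 265 ✓.
  265 · 101 = 26765: from (12² + 11²)(1² + 10²), take (12·1 − 11·10, 12·10 + 11·1) = (12 − 110, 120 + 11) = (-98, 131); dropping signs (only squares matter) gives (98, 131); check 98² + 131² = 9604 + 17161 = 26765 ✓.
Step 4: Order so x ≤ y and verify: 98² + 131² = 9604 + 17161 = 26765 = n. ✓

n = 26765 = 98² + 131² (one valid representation with x ≤ y).


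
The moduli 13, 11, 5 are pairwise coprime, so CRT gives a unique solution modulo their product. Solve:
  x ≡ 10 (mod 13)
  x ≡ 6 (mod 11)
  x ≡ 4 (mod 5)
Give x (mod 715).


Moduli 13, 11, 5 are pairwise coprime; by CRT there is a unique solution modulo M = 13 · 11 · 5 = 715.
Solve pairwise, accumulating the modulus:
  Start with x ≡ 10 (mod 13).
  Combine with x ≡ 6 (mod 11): since gcd(13, 11) = 1, we get a unique residue mod 143.
    Write x = 10 + 13·t and substitute into x ≡ 6 (mod 11): 13·t ≡ 6 − 10 = -4 (mod 11).
    Reduce coefficients mod 11: 2·t ≡ 7 (mod 11).
    The inverse of 2 mod 11 is 6 (since 2·6 = 12 = 1·11 + 1), so t ≡ 6·7 = 42 ≡ 9 (mod 11).
    Then x = 10 + 13·9 = 127, valid modulo lcm(13, 11) = 143: x ≡ 127 (mod 143).
  Combine with x ≡ 4 (mod 5): since gcd(143, 5) = 1, we get a unique residue mod 715.
    Write x = 127 + 143·t and substitute into x ≡ 4 (mod 5): 143·t ≡ 4 − 127 = -123 (mod 5).
    Reduce coefficients mod 5: 3·t ≡ 2 (mod 5).
    The inverse of 3 mod 5 is 2 (since 3·2 = 6 = 1·5 + 1), so t ≡ 2·2 = 4 ≡ 4 (mod 5).
    Then x = 127 + 143·4 = 699, valid modulo lcm(143, 5) = 715: x ≡ 699 (mod 715).
Verify: 699 mod 13 = 10 ✓, 699 mod 11 = 6 ✓, 699 mod 5 = 4 ✓.

x ≡ 699 (mod 715).


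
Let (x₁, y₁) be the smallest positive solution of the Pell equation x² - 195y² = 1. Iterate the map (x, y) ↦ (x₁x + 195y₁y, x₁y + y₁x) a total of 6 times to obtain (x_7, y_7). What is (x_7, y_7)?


Step 1: Find the fundamental solution (x₁, y₁) of x² - 195y² = 1.
  Expand √195 as a continued fraction. a₀ = ⌊√195⌋ = 13; iterate m_{k+1} = d_k·a_k − m_k, d_{k+1} = (195 − m_{k+1}²)/d_k, a_{k+1} = ⌊(a₀ + m_{k+1})/d_{k+1}⌋ (starting m₀ = 0, d₀ = 1), with convergents p_k = a_k·p_{k-1} + p_{k-2}, q_k = a_k·q_{k-1} + q_{k-2} (p₋₁ = 1, q₋₁ = 0):
  k = 0: a₀ = 13; p₀/q₀ = 13/1; p₀² − 195·q₀² = 169 − 195 = -26.
  k = 1: m = 13, d = 26, a = ⌊(13 + 13)/26⌋ = 1; p/q = (1·13 + 1)/(1·1 + 0) = 14/1; p² − 195·q² = 196 − 195 = 1.
  The first convergent with p² − 195·q² = 1 gives the fundamental solution (x₁, y₁) = (14, 1).
Step 2: Apply the recurrence (x_{n+1}, y_{n+1}) = (x₁x_n + 195y₁y_n, x₁y_n + y₁x_n) repeatedly.
  From (x_1, y_1) = (14, 1): x_2 = 14·14 + 195·1·1 = 391; y_2 = 14·1 + 1·14 = 28.
  From (x_2, y_2) = (391, 28): x_3 = 14·391 + 195·1·28 = 10934; y_3 = 14·28 + 1·391 = 783.
  From (x_3, y_3) = (10934, 783): x_4 = 14·10934 + 195·1·783 = 305761; y_4 = 14·783 + 1·10934 = 21896.
  From (x_4, y_4) = (305761, 21896): x_5 = 14·305761 + 195·1·21896 = 8550374; y_5 = 14·21896 + 1·305761 = 612305.
  From (x_5, y_5) = (8550374, 612305): x_6 = 14·8550374 + 195·1·612305 = 239104711; y_6 = 14·612305 + 1·8550374 = 17122644.
  From (x_6, y_6) = (239104711, 17122644): x_7 = 14·239104711 + 195·1·17122644 = 6686381534; y_7 = 14·17122644 + 1·239104711 = 478821727.
Step 3: Verify x_7² - 195·y_7² = 44707698018216193156 - 44707698018216193155 = 1 (should be 1). ✓

(x_1, y_1) = (14, 1); (x_7, y_7) = (6686381534, 478821727).


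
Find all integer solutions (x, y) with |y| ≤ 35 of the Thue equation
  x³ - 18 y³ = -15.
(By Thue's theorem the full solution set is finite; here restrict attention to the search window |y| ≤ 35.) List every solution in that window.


The equation is x³ - 18y³ = -15. For fixed y, x³ = 18·y³ − 15, so a solution requires the RHS to be a perfect cube.
Strategy: iterate y from -35 to 35, compute RHS = 18·y³ − 15, and check whether it is a (positive or negative) perfect cube.
Check small values of y:
  y = 0: RHS = -15 is not a perfect cube.
  y = 1: RHS = 3 is not a perfect cube.
  y = -1: RHS = -33 is not a perfect cube.
  y = 2: RHS = 129 is not a perfect cube.
  y = -2: RHS = -159 is not a perfect cube.
  y = 3: RHS = 471 is not a perfect cube.
  y = -3: RHS = -501 is not a perfect cube.
Continuing the search up to |y| = 35 finds no solutions either.
No (x, y) in the scanned range satisfies the equation.

No integer solutions with |y| ≤ 35.


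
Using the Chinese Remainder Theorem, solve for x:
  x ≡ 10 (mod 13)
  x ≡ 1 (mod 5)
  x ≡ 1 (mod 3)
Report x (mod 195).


Moduli 13, 5, 3 are pairwise coprime; by CRT there is a unique solution modulo M = 13 · 5 · 3 = 195.
Solve pairwise, accumulating the modulus:
  Start with x ≡ 10 (mod 13).
  Combine with x ≡ 1 (mod 5): since gcd(13, 5) = 1, we get a unique residue mod 65.
    Write x = 10 + 13·t and substitute into x ≡ 1 (mod 5): 13·t ≡ 1 − 10 = -9 (mod 5).
    Reduce coefficients mod 5: 3·t ≡ 1 (mod 5).
    The inverse of 3 mod 5 is 2 (since 3·2 = 6 = 1·5 + 1), so t ≡ 2·1 = 2 ≡ 2 (mod 5).
    Then x = 10 + 13·2 = 36, valid modulo lcm(13, 5) = 65: x ≡ 36 (mod 65).
  Combine with x ≡ 1 (mod 3): since gcd(65, 3) = 1, we get a unique residue mod 195.
    Write x = 36 + 65·t and substitute into x ≡ 1 (mod 3): 65·t ≡ 1 − 36 = -35 (mod 3).
    Reduce coefficients mod 3: 2·t ≡ 1 (mod 3).
    The inverse of 2 mod 3 is 2 (since 2·2 = 4 = 1·3 + 1), so t ≡ 2·1 = 2 ≡ 2 (mod 3).
    Then x = 36 + 65·2 = 166, valid modulo lcm(65, 3) = 195: x ≡ 166 (mod 195).
Verify: 166 mod 13 = 10 ✓, 166 mod 5 = 1 ✓, 166 mod 3 = 1 ✓.

x ≡ 166 (mod 195).


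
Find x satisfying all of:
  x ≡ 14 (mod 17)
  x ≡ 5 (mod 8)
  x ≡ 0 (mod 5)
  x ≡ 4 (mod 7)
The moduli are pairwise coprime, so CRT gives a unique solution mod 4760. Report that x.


Product of moduli M = 17 · 8 · 5 · 7 = 4760.
Merge one congruence at a time:
  Start: x ≡ 14 (mod 17).
  Combine with x ≡ 5 (mod 8); new modulus lcm = 136.
    Write x = 14 + 17·t and substitute into x ≡ 5 (mod 8): 17·t ≡ 5 − 14 = -9 (mod 8).
    Reduce coefficients mod 8: 1·t ≡ 7 (mod 8).
    So t ≡ 7 (mod 8).
    Then x = 14 + 17·7 = 133, valid modulo lcm(17, 8) = 136: x ≡ 133 (mod 136).
  Combine with x ≡ 0 (mod 5); new modulus lcm = 680.
    Write x = 133 + 136·t and substitute into x ≡ 0 (mod 5): 136·t ≡ 0 − 133 = -133 (mod 5).
    Reduce coefficients mod 5: 1·t ≡ 2 (mod 5).
    So t ≡ 2 (mod 5).
    Then x = 133 + 136·2 = 405, valid modulo lcm(136, 5) = 680: x ≡ 405 (mod 680).
  Combine with x ≡ 4 (mod 7); new modulus lcm = 4760.
    Write x = 405 + 680·t and substitute into x ≡ 4 (mod 7): 680·t ≡ 4 − 405 = -401 (mod 7).
    Reduce coefficients mod 7: 1·t ≡ 5 (mod 7).
    So t ≡ 5 (mod 7).
    Then x = 405 + 680·5 = 3805, valid modulo lcm(680, 7) = 4760: x ≡ 3805 (mod 4760).
Verify against each original: 3805 mod 17 = 14, 3805 mod 8 = 5, 3805 mod 5 = 0, 3805 mod 7 = 4.

x ≡ 3805 (mod 4760).


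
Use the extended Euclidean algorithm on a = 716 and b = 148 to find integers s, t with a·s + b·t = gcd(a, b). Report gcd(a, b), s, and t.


Euclidean algorithm on (716, 148) — divide until remainder is 0:
  716 = 4 · 148 + 124
  148 = 1 · 124 + 24
  124 = 5 · 24 + 4
  24 = 6 · 4 + 0
gcd(716, 148) = 4.
Track Bezout coefficients alongside the remainders: start with r₀ = 716 = a·1 + b·0 (s = 1, t = 0) and r₁ = 148 = a·0 + b·1 (s = 0, t = 1); each new remainder r_{k+1} = r_{k-1} − q_k·r_k inherits s_{k+1} = s_{k-1} − q_k·s_k, t_{k+1} = t_{k-1} − q_k·t_k, so r_k = a·s_k + b·t_k at every step:
  q = 4: r = 124, s = 1 − 4·0 = 1, t = 0 − 4·1 = -4  (check: 716·1 + 148·(-4) = 124)
  q = 1: r = 24, s = 0 − 1·1 = -1, t = 1 − 1·(-4) = 5  (check: 716·(-1) + 148·5 = 24)
  q = 5: r = 4, s = 1 − 5·(-1) = 6, t = -4 − 5·5 = -29  (check: 716·6 + 148·(-29) = 4)
The row with r = 4 (the gcd) gives the Bezout coefficients s = 6, t = -29.
Result: 716 · (6) + 148 · (-29) = 4.

gcd(716, 148) = 4; s = 6, t = -29 (check: 716·6 + 148·(-29) = 4).
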